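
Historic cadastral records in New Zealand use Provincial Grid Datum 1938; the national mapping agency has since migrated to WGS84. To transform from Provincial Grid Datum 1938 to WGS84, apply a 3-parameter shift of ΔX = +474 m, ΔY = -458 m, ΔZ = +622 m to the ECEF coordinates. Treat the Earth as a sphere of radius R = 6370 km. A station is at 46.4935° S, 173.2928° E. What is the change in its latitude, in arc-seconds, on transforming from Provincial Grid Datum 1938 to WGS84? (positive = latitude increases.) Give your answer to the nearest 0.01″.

sin φ = -0.725296, cos φ = 0.688437, sin λ = 0.116796, cos λ = -0.993156.
North component: ΔN = −sin φ cos λ·ΔX − sin φ sin λ·ΔY + cos φ·ΔZ = −(-0.725296)(-0.993156)(474) − (-0.725296)(0.116796)(-458) + (0.688437)(622) = 47.97 m.
1° of latitude spans πR/180 = 111177 m, so Δφ = 47.97 / 111177 × 3600 = 1.553″.

Δφ = 1.55″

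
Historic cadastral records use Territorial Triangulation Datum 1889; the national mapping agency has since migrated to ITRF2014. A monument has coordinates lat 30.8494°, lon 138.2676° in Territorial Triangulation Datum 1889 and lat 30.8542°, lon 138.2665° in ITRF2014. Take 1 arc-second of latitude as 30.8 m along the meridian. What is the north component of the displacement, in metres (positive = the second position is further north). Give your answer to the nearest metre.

Δφ = 30.8542° − 30.8494° = +0.0048°; Δλ = 138.2665° − 138.2676° = -0.0011°.
1° of latitude = 3600 × 30.80 = 110880 m.
ΔN = Δφ × 110880 = 532.2 m; ΔE = Δλ × 110880 × cos(30.8494°) = -0.0011 × 110880 × 0.858518 = -104.7 m.

ΔN = 532 m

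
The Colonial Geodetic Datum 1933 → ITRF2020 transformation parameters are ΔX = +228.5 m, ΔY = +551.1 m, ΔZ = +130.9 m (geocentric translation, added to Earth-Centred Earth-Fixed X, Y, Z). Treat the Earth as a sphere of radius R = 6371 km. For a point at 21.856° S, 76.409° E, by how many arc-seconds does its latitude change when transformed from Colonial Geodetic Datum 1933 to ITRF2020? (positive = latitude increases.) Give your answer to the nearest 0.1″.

sin φ = -0.372275, cos φ = 0.928122, sin λ = 0.971998, cos λ = 0.234989.
North component: ΔN = −sin φ cos λ·ΔX − sin φ sin λ·ΔY + cos φ·ΔZ = −(-0.372275)(0.234989)(228.5) − (-0.372275)(0.971998)(551.1) + (0.928122)(130.9) = 340.90 m.
1° of latitude spans πR/180 = 111195 m, so Δφ = 340.90 / 111195 × 3600 = 11.037″.

Δφ = 11.0″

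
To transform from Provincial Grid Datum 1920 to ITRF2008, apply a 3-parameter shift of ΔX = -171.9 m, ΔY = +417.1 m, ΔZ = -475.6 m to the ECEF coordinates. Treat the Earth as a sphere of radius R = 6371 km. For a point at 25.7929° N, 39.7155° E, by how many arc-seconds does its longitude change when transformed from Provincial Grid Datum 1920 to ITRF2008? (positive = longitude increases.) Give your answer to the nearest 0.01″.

Δλ = 15.49″

sin φ = 0.435120, cos φ = 0.900373, sin λ = 0.638976, cos λ = 0.769227.
East component: ΔE = −sin λ·ΔX + cos λ·ΔY = −(0.638976)(-171.9) + (0.769227)(417.1) = 430.68 m.
1° of latitude spans πR/180 = 111195 m; at latitude φ, 1° of longitude spans that × cos φ = 100116.9 m, so Δλ = 430.68 / 100116.9 × 3600 = 15.487″.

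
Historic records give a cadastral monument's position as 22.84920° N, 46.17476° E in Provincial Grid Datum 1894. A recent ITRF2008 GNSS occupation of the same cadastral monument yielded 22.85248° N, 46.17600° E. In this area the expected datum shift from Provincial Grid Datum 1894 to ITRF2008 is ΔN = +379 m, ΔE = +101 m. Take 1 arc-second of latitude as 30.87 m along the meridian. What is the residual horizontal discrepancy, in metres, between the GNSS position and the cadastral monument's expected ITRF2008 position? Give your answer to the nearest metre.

30 m

Observed coordinate differences: Δφ = +0.00328°, Δλ = +0.00124°.
Converting to metres (1° lat = 111132 m, cos φ = 0.921530): observed ΔN = 364.5 m, observed ΔE = 127.0 m.
Subtracting the expected shift leaves a residual of 364.5 − (379) = -14.5 m north and 127.0 − (101) = 26.0 m east.
Residual distance = √((-14.5)² + 26.0²) = 29.8 m.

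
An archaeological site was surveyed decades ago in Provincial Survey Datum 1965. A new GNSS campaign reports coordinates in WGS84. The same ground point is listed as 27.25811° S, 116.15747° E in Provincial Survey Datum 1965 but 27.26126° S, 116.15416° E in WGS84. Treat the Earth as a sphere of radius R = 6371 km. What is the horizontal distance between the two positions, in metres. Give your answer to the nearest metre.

Δφ = -27.26126° − -27.25811° = -0.00315°; Δλ = 116.15416° − 116.15747° = -0.00331°.
1° along a meridian = πR/180 = 111195 m.
ΔN = Δφ × 111195 = -350.3 m; ΔE = Δλ × 111195 × cos(-27.25811°) = -0.00331 × 111195 × 0.888952 = -327.2 m.
Distance = √(ΔE² + ΔN²) = √((-327.2)² + (-350.3)²) = 479.3 m.

479 m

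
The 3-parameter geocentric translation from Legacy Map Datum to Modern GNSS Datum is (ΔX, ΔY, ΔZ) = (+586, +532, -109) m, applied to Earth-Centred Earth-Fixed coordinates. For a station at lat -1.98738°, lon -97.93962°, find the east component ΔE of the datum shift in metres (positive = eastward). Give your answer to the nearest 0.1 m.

ΔE = 506.9 m

At φ = -1.98738°, λ = -97.93962°: sin φ = -0.034679, cos φ = 0.999398, sin λ = -0.990414, cos λ = -0.138129.
ΔE = −sin λ·ΔX + cos λ·ΔY = −(-0.990414)·(586) + (-0.138129)·(532) = 506.90 m.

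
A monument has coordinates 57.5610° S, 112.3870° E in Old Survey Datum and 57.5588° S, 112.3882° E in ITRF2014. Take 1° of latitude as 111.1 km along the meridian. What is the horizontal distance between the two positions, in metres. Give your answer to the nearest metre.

Δφ = -57.5588° − -57.5610° = +0.0022°; Δλ = 112.3882° − 112.3870° = +0.0012°.
ΔN = Δφ × 111100 = 244.4 m; ΔE = Δλ × 111100 × cos(-57.5610°) = +0.0012 × 111100 × 0.536401 = 71.5 m.
Distance = √(ΔE² + ΔN²) = √(71.5² + 244.4²) = 254.7 m.

255 m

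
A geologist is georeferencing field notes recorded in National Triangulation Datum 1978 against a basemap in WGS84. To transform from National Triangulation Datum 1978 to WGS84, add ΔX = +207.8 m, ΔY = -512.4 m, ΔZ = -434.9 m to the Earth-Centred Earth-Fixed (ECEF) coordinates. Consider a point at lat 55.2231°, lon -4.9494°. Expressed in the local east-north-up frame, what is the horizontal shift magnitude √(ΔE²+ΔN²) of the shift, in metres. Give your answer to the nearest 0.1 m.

670.2 m

The local east axis at (φ, λ) is (−sin λ, cos λ, 0), so ΔE = −sin(-4.9494°)·207.8 + cos(-4.9494°)·(-512.4) = -492.56 m.
The local north axis is (−sin φ cos λ, −sin φ sin λ, cos φ), giving ΔN = -170.046 − 36.311 − 248.059 = -454.42 m.
Horizontal magnitude = √(ΔE² + ΔN²) = √((-492.56)² + (-454.42)²) = 670.16 m.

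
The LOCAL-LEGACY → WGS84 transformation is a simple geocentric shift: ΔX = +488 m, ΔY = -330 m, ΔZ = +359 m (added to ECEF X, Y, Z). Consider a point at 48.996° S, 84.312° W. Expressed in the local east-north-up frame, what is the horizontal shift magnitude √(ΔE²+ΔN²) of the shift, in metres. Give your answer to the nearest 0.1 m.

At φ = -48.996°, λ = -84.312°: sin φ = -0.754664, cos φ = 0.656112, sin λ = -0.995076, cos λ = 0.099111.
ΔE = −sin λ·ΔX + cos λ·ΔY = −(-0.995076)·(488) + (0.099111)·(-330) = 452.89 m.
ΔN = −sin φ cos λ·ΔX − sin φ sin λ·ΔY + cos φ·ΔZ = −(-0.754664)(0.099111)(488) − (-0.754664)(-0.995076)(-330) + (0.656112)(359) = 519.86 m.
Horizontal magnitude = √(ΔE² + ΔN²) = √(452.89² + 519.86²) = 689.46 m.

689.5 m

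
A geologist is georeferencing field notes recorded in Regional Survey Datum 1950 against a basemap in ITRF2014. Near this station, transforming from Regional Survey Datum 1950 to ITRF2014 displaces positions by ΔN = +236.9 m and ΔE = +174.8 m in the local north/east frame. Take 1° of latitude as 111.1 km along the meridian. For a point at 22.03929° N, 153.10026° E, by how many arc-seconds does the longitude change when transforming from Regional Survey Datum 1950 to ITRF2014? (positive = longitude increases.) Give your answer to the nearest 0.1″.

Δλ = 6.1″

At latitude 22.03929°, cos φ = 0.926927.
1° of longitude at this latitude = 111.1 × cos φ = 102.98 km, so Δλ = 174.8 / 102981.6 = 0.0016974° = 6.111″.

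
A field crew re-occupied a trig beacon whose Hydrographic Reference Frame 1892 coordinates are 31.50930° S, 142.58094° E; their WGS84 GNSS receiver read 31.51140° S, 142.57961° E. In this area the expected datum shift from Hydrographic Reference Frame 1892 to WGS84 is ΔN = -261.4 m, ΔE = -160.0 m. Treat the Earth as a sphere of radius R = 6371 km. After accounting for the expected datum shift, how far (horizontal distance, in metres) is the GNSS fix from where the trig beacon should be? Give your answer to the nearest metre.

Observed coordinate differences: Δφ = -0.00210°, Δλ = -0.00133°.
Converting to metres (1° lat = 111195 m, cos φ = 0.852555): observed ΔN = -233.5 m, observed ΔE = -126.1 m.
Subtracting the expected shift leaves a residual of -233.5 − (-261.4) = 27.9 m north and -126.1 − (-160.0) = 33.9 m east.
Residual distance = √(27.9² + 33.9²) = 43.9 m.

44 m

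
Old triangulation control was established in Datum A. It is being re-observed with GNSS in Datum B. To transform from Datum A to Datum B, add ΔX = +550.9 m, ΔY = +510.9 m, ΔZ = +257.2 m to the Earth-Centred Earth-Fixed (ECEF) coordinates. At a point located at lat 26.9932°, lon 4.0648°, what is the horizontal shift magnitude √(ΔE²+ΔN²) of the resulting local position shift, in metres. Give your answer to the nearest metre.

472 m

At φ = 26.9932°, λ = 4.0648°: sin φ = 0.453885, cos φ = 0.891060, sin λ = 0.070885, cos λ = 0.997485.
ΔE = −sin λ·ΔX + cos λ·ΔY = −(0.070885)·(550.9) + (0.997485)·(510.9) = 470.56 m.
ΔN = −sin φ cos λ·ΔX − sin φ sin λ·ΔY + cos φ·ΔZ = −(0.453885)(0.997485)(550.9) − (0.453885)(0.070885)(510.9) + (0.891060)(257.2) = -36.67 m.
Horizontal magnitude = √(ΔE² + ΔN²) = √(470.56² + (-36.67)²) = 471.99 m.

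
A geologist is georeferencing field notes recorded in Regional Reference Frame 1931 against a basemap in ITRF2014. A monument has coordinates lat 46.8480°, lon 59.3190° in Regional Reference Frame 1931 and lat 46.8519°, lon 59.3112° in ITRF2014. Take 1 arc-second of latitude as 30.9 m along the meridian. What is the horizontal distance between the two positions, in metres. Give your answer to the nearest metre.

Δφ = 46.8519° − 46.8480° = +0.0039°; Δλ = 59.3112° − 59.3190° = -0.0078°.
1° of latitude = 3600 × 30.90 = 111240 m.
ΔN = Δφ × 111240 = 433.8 m; ΔE = Δλ × 111240 × cos(46.8480°) = -0.0078 × 111240 × 0.683936 = -593.4 m.
Distance = √(ΔE² + ΔN²) = √((-593.4)² + 433.8²) = 735.1 m.

735 m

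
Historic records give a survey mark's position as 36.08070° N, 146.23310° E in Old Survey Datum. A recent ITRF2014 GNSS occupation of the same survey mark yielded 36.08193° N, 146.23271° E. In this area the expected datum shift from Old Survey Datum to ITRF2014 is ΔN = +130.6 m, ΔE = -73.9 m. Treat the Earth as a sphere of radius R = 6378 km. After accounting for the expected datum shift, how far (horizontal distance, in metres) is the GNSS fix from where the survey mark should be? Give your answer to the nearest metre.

Observed coordinate differences: Δφ = +0.00123°, Δλ = -0.00039°.
Converting to metres (1° lat = 111317 m, cos φ = 0.808188): observed ΔN = 136.9 m, observed ΔE = -35.1 m.
Subtracting the expected shift leaves a residual of 136.9 − (130.6) = 6.3 m north and -35.1 − (-73.9) = 38.8 m east.
Residual distance = √(6.3² + 38.8²) = 39.3 m.

39 m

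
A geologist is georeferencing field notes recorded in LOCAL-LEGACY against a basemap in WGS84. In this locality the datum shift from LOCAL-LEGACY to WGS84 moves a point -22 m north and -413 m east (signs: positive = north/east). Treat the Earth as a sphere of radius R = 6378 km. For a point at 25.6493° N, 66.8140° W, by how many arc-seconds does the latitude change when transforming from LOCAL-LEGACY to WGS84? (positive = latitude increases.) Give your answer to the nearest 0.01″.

Δφ = -0.71″

On a sphere of radius R, 1 rad of latitude = R, so Δφ = ΔN / R = -22.0 / 6378000 = -3.4494e-06 rad = -0.711″.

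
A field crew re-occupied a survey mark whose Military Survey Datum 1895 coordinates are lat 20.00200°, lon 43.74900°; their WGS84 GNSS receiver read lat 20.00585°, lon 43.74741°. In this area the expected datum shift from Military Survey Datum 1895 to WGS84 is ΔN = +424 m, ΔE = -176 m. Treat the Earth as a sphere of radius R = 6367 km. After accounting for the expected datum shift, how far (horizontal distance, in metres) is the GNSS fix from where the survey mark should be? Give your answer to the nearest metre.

11 m

Observed coordinate differences: Δφ = +0.00385°, Δλ = -0.00159°.
Converting to metres (1° lat = 111125 m, cos φ = 0.939681): observed ΔN = 427.8 m, observed ΔE = -166.0 m.
Subtracting the expected shift leaves a residual of 427.8 − (424) = 3.8 m north and -166.0 − (-176) = 10.0 m east.
Residual distance = √(3.8² + 10.0²) = 10.7 m.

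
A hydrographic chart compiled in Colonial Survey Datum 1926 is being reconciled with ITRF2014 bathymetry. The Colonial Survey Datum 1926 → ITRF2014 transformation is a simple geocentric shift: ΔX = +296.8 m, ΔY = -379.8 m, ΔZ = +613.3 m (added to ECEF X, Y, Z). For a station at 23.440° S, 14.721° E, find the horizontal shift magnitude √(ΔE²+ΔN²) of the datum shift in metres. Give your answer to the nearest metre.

At φ = -23.440°, λ = 14.721°: sin φ = -0.397789, cos φ = 0.917477, sin λ = 0.254112, cos λ = 0.967175.
ΔE = −sin λ·ΔX + cos λ·ΔY = −(0.254112)·(296.8) + (0.967175)·(-379.8) = -442.75 m.
ΔN = −sin φ cos λ·ΔX − sin φ sin λ·ΔY + cos φ·ΔZ = −(-0.397789)(0.967175)(296.8) − (-0.397789)(0.254112)(-379.8) + (0.917477)(613.3) = 638.49 m.
Horizontal magnitude = √(ΔE² + ΔN²) = √((-442.75)² + 638.49²) = 776.98 m.

777 m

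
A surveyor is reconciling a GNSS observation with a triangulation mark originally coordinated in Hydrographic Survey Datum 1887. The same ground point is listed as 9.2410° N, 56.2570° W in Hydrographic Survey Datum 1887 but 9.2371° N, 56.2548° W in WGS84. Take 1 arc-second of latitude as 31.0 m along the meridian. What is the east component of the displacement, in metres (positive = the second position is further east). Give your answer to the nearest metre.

Δφ = 9.2371° − 9.2410° = -0.0039°; Δλ = -56.2548° − -56.2570° = +0.0022°.
1° of latitude = 3600 × 31.00 = 111600 m.
ΔN = Δφ × 111600 = -435.2 m; ΔE = Δλ × 111600 × cos(9.2410°) = +0.0022 × 111600 × 0.987022 = 242.3 m.

ΔE = 242 m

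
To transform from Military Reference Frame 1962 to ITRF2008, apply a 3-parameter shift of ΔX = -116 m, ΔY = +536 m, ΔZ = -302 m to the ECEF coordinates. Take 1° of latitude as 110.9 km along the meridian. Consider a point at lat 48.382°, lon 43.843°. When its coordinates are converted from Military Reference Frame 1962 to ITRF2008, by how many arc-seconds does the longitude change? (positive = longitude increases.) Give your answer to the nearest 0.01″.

Δλ = 22.82″

sin φ = 0.747589, cos φ = 0.664161, sin λ = 0.692685, cos λ = 0.721241.
East component: ΔE = −sin λ·ΔX + cos λ·ΔY = −(0.692685)(-116) + (0.721241)(536) = 466.94 m.
1° of latitude spans 110900 m; at latitude φ, 1° of longitude spans that × cos φ = 73655.5 m, so Δλ = 466.94 / 73655.5 × 3600 = 22.822″.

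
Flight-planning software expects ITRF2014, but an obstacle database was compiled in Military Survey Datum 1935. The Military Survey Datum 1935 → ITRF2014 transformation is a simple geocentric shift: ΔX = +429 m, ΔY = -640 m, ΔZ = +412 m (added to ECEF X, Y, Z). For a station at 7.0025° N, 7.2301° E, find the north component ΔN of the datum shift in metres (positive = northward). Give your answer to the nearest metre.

At φ = 7.0025°, λ = 7.2301°: sin φ = 0.121913, cos φ = 0.992541, sin λ = 0.125854, cos λ = 0.992049.
ΔN = −sin φ cos λ·ΔX − sin φ sin λ·ΔY + cos φ·ΔZ = −(0.121913)(0.992049)(429) − (0.121913)(0.125854)(-640) + (0.992541)(412) = 366.86 m.

ΔN = 367 m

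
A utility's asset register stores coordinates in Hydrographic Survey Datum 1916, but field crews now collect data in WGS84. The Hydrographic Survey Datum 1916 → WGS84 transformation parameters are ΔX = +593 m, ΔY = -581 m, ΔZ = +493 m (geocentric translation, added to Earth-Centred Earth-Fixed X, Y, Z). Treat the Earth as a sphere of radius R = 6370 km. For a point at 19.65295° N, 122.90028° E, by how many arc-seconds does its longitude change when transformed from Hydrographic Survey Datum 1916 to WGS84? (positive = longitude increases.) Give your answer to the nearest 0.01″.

Δλ = -6.27″

sin φ = 0.336322, cos φ = 0.941747, sin λ = 0.839617, cos λ = -0.543179.
East component: ΔE = −sin λ·ΔX + cos λ·ΔY = −(0.839617)(593) + (-0.543179)(-581) = -182.31 m.
1° of latitude spans πR/180 = 111177 m; at latitude φ, 1° of longitude spans that × cos φ = 104701.1 m, so Δλ = -182.31 / 104701.1 × 3600 = -6.268″.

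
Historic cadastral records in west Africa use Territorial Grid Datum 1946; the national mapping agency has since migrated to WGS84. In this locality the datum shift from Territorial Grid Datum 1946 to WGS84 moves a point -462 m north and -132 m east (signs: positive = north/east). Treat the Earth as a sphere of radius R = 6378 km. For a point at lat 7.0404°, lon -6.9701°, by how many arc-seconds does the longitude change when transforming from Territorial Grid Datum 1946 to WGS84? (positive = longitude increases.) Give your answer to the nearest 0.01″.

Δλ = -4.30″

At latitude 7.0404°, cos φ = 0.992460.
One radian of longitude at latitude φ spans R cos φ, so Δλ = ΔE / (R cos φ) = -132.0 / (6378000 × 0.992460) = -2.0853e-05 rad = -4.301″.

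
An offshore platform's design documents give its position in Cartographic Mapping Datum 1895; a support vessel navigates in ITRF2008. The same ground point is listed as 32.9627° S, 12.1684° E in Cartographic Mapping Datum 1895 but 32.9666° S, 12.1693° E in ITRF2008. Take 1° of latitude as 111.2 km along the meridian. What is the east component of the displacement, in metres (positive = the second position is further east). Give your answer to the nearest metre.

Δφ = -32.9666° − -32.9627° = -0.0039°; Δλ = 12.1693° − 12.1684° = +0.0009°.
ΔN = Δφ × 111200 = -433.7 m; ΔE = Δλ × 111200 × cos(-32.9627°) = +0.0009 × 111200 × 0.839025 = 84.0 m.

ΔE = 84 m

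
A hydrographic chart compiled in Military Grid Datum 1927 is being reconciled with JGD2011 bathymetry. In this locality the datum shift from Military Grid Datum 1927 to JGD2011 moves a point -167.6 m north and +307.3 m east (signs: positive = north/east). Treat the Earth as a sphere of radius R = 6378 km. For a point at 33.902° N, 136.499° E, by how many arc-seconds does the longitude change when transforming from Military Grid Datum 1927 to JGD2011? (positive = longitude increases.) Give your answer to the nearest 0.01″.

At latitude 33.902°, cos φ = 0.829993.
One radian of longitude at latitude φ spans R cos φ, so Δλ = ΔE / (R cos φ) = 307.3 / (6378000 × 0.829993) = 5.8050e-05 rad = 11.974″.

Δλ = 11.97″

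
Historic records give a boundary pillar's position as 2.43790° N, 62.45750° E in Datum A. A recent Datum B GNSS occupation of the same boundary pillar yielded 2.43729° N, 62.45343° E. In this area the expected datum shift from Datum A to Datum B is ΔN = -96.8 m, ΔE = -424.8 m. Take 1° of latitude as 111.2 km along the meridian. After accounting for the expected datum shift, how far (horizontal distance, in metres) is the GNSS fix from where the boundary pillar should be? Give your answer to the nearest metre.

40 m

Observed coordinate differences: Δφ = -0.00061°, Δλ = -0.00407°.
Converting to metres (1° lat = 111200 m, cos φ = 0.999095): observed ΔN = -67.8 m, observed ΔE = -452.2 m.
Subtracting the expected shift leaves a residual of -67.8 − (-96.8) = 29.0 m north and -452.2 − (-424.8) = -27.4 m east.
Residual distance = √(29.0² + (-27.4)²) = 39.9 m.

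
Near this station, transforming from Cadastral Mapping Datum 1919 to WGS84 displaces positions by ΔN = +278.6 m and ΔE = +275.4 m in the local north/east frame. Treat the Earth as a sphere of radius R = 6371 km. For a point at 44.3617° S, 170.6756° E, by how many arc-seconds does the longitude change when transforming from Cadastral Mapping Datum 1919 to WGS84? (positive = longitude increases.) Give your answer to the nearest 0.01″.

Δλ = 12.47″

At latitude -44.3617°, cos φ = 0.714940.
One radian of longitude at latitude φ spans R cos φ, so Δλ = ΔE / (R cos φ) = 275.4 / (6371000 × 0.714940) = 6.0463e-05 rad = 12.471″.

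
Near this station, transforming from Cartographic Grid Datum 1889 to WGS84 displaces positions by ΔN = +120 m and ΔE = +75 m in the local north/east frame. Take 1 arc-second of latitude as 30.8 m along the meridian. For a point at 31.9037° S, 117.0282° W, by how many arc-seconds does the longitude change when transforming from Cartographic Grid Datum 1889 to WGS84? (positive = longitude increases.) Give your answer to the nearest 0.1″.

Δλ = 2.9″

At latitude -31.9037°, cos φ = 0.848938.
1″ of longitude at this latitude = 30.80 × cos φ = 26.1473 m, so Δλ = 75.0 / 26.1473 = 2.868″.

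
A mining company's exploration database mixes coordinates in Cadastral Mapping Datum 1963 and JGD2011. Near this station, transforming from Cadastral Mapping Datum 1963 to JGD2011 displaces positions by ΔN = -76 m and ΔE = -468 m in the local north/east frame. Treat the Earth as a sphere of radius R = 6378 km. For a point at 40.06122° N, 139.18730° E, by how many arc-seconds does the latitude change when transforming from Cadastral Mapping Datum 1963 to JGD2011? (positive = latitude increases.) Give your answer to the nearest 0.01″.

On a sphere of radius R, 1 rad of latitude = R, so Δφ = ΔN / R = -76.0 / 6378000 = -1.1916e-05 rad = -2.458″.

Δφ = -2.46″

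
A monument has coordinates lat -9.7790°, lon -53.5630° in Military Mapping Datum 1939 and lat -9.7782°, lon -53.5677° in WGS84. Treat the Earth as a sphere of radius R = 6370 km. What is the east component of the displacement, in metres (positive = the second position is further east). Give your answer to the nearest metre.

ΔE = -515 m

Δφ = -9.7782° − -9.7790° = +0.0008°; Δλ = -53.5677° − -53.5630° = -0.0047°.
1° along a meridian = πR/180 = 111177 m.
ΔN = Δφ × 111177 = 88.9 m; ΔE = Δλ × 111177 × cos(-9.7790°) = -0.0047 × 111177 × 0.985470 = -514.9 m.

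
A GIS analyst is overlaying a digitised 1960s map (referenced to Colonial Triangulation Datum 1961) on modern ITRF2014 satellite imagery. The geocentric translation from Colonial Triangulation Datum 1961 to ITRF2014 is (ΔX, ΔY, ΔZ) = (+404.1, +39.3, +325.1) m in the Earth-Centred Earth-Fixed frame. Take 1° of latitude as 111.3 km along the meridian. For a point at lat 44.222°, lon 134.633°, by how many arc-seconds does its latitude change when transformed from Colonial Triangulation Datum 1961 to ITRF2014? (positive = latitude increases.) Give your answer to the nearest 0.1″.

sin φ = 0.697440, cos φ = 0.716643, sin λ = 0.711622, cos λ = -0.702563.
North component: ΔN = −sin φ cos λ·ΔX − sin φ sin λ·ΔY + cos φ·ΔZ = −(0.697440)(-0.702563)(404.1) − (0.697440)(0.711622)(39.3) + (0.716643)(325.1) = 411.48 m.
1° of latitude spans 111300 m, so Δφ = 411.48 / 111300 × 3600 = 13.309″.

Δφ = 13.3″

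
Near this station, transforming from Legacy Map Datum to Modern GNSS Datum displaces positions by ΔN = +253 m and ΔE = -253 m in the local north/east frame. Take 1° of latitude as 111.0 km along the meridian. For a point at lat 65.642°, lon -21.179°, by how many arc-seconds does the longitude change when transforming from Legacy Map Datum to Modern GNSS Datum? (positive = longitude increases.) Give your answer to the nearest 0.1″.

At latitude 65.642°, cos φ = 0.412437.
1° of longitude at this latitude = 111.0 × cos φ = 45.78 km, so Δλ = -253.0 / 45780.5 = -0.0055264° = -19.895″.

Δλ = -19.9″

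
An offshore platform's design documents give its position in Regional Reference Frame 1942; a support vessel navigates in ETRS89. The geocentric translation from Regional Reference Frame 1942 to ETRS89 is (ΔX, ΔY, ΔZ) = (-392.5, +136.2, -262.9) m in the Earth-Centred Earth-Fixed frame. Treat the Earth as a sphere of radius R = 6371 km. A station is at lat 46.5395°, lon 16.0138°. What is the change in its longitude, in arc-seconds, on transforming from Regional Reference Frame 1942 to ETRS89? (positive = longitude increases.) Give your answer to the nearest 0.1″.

sin φ = 0.725849, cos φ = 0.687854, sin λ = 0.275869, cos λ = 0.961195.
East component: ΔE = −sin λ·ΔX + cos λ·ΔY = −(0.275869)(-392.5) + (0.961195)(136.2) = 239.19 m.
1° of latitude spans πR/180 = 111195 m; at latitude φ, 1° of longitude spans that × cos φ = 76485.9 m, so Δλ = 239.19 / 76485.9 × 3600 = 11.258″.

Δλ = 11.3″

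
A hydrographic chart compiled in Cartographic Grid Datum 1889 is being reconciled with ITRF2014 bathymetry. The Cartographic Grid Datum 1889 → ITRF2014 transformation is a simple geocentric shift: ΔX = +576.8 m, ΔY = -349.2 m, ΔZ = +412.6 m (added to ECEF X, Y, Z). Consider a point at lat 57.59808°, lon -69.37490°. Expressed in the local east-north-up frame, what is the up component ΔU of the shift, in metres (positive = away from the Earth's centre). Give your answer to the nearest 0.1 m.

The local up (radial) axis is (cos φ cos λ, cos φ sin λ, sin φ), giving ΔU = 108.874 + 175.127 + 348.362 = 632.36 m.

ΔU = 632.4 m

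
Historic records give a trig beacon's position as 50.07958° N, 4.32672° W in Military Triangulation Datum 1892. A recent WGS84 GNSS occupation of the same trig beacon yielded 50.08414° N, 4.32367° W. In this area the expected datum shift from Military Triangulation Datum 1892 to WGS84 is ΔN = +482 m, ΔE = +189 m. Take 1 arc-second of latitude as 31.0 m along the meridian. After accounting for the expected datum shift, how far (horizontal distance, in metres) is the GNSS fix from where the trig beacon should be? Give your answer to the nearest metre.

Observed coordinate differences: Δφ = +0.00456°, Δλ = +0.00305°.
Converting to metres (1° lat = 111600 m, cos φ = 0.641723): observed ΔN = 508.9 m, observed ΔE = 218.4 m.
Subtracting the expected shift leaves a residual of 508.9 − (482) = 26.9 m north and 218.4 − (189) = 29.4 m east.
Residual distance = √(26.9² + 29.4²) = 39.9 m.

40 m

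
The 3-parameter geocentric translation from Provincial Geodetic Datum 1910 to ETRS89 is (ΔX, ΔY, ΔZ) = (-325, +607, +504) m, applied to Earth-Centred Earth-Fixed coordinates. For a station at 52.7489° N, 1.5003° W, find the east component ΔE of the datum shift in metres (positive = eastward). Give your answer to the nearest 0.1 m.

ΔE = 598.3 m

The local east axis at (φ, λ) is (−sin λ, cos λ, 0), so ΔE = −sin(-1.5003°)·(-325) + cos(-1.5003°)·607 = 598.28 m.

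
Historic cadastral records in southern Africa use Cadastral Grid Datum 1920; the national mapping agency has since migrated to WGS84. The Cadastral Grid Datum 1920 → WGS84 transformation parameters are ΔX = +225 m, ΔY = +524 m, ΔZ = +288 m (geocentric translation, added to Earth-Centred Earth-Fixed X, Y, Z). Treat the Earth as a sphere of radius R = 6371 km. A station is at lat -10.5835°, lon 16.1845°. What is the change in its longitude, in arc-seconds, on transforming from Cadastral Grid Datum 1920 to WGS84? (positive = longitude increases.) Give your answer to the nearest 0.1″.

Δλ = 14.5″

sin φ = -0.183668, cos φ = 0.982988, sin λ = 0.278731, cos λ = 0.960369.
East component: ΔE = −sin λ·ΔX + cos λ·ΔY = −(0.278731)(225) + (0.960369)(524) = 440.52 m.
1° of latitude spans πR/180 = 111195 m; at latitude φ, 1° of longitude spans that × cos φ = 109303.3 m, so Δλ = 440.52 / 109303.3 × 3600 = 14.509″.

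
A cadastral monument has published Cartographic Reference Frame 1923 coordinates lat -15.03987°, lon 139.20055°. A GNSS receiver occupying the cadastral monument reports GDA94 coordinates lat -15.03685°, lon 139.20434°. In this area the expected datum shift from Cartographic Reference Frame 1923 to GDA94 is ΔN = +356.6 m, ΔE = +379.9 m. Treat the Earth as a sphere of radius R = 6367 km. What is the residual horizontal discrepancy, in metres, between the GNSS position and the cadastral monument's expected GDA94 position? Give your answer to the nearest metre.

34 m

Observed coordinate differences: Δφ = +0.00302°, Δλ = +0.00379°.
Converting to metres (1° lat = 111125 m, cos φ = 0.965745): observed ΔN = 335.6 m, observed ΔE = 406.7 m.
Subtracting the expected shift leaves a residual of 335.6 − (356.6) = -21.0 m north and 406.7 − (379.9) = 26.8 m east.
Residual distance = √((-21.0)² + 26.8²) = 34.1 m.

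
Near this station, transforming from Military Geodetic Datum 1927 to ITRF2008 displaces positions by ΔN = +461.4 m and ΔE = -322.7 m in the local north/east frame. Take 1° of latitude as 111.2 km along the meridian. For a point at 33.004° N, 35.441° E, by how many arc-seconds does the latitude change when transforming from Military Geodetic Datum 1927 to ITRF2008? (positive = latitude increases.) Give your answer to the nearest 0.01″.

1° of latitude = 111.2 km, so Δφ = 461.4 / 111200 = 0.0041493° = 14.937″.

Δφ = 14.94″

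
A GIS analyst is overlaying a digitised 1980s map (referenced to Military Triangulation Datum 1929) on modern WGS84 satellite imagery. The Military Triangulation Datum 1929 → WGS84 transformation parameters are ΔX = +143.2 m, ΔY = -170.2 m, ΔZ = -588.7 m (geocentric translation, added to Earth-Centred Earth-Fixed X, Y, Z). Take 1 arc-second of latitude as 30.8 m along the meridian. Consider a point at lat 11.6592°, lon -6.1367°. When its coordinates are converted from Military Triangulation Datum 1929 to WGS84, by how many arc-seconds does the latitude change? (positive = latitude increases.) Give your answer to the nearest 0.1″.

sin φ = 0.202090, cos φ = 0.979367, sin λ = -0.106901, cos λ = 0.994270.
North component: ΔN = −sin φ cos λ·ΔX − sin φ sin λ·ΔY + cos φ·ΔZ = −(0.202090)(0.994270)(143.2) − (0.202090)(-0.106901)(-170.2) + (0.979367)(-588.7) = -609.00 m.
1° of latitude spans 3600 × 30.80 = 110880 m, so Δφ = -609.00 / 110880 × 3600 = -19.773″.

Δφ = -19.8″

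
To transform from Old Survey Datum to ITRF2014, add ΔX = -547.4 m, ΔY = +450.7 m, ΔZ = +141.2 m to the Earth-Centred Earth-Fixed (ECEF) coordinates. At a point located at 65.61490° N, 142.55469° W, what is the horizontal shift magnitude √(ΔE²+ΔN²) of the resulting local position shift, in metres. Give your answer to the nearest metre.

The local east axis at (φ, λ) is (−sin λ, cos λ, 0), so ΔE = −sin(-142.55469°)·(-547.4) + cos(-142.55469°)·450.7 = -690.65 m.
The local north axis is (−sin φ cos λ, −sin φ sin λ, cos φ), giving ΔN = -395.829 + 249.582 + 58.297 = -87.95 m.
Horizontal magnitude = √(ΔE² + ΔN²) = √((-690.65)² + (-87.95)²) = 696.22 m.

696 m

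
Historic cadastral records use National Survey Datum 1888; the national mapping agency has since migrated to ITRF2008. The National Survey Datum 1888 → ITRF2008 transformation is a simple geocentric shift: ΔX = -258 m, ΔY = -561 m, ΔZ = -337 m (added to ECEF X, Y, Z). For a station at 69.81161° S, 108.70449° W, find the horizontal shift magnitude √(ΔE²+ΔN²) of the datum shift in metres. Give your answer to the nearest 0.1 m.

The local east axis at (φ, λ) is (−sin λ, cos λ, 0), so ΔE = −sin(-108.70449°)·(-258) + cos(-108.70449°)·(-561) = -64.47 m.
The local north axis is (−sin φ cos λ, −sin φ sin λ, cos φ), giving ΔN = 77.654 + 498.725 − 116.301 = 460.08 m.
Horizontal magnitude = √(ΔE² + ΔN²) = √((-64.47)² + 460.08²) = 464.57 m.

464.6 m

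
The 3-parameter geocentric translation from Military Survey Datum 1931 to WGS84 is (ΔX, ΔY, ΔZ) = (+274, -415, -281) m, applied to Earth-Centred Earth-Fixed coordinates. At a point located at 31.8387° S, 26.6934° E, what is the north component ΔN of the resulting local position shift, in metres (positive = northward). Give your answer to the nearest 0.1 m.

ΔN = -207.9 m

At φ = -31.8387°, λ = 26.6934°: sin φ = -0.527530, cos φ = 0.849537, sin λ = 0.449216, cos λ = 0.893423.
ΔN = −sin φ cos λ·ΔX − sin φ sin λ·ΔY + cos φ·ΔZ = −(-0.527530)(0.893423)(274) − (-0.527530)(0.449216)(-415) + (0.849537)(-281) = -207.93 m.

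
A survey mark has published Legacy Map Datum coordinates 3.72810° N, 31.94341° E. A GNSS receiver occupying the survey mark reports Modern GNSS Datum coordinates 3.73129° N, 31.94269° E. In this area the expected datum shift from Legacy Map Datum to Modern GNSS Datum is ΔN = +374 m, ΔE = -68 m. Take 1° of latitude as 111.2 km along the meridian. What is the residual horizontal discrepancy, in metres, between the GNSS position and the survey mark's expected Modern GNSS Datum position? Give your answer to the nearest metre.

23 m

Observed coordinate differences: Δφ = +0.00319°, Δλ = -0.00072°.
Converting to metres (1° lat = 111200 m, cos φ = 0.997884): observed ΔN = 354.7 m, observed ΔE = -79.9 m.
Subtracting the expected shift leaves a residual of 354.7 − (374) = -19.3 m north and -79.9 − (-68) = -11.9 m east.
Residual distance = √((-19.3)² + (-11.9)²) = 22.6 m.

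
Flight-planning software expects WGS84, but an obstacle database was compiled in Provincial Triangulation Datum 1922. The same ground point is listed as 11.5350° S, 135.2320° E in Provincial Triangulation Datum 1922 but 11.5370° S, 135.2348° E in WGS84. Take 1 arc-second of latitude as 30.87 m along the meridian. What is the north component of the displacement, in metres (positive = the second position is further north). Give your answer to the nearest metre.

ΔN = -222 m

Δφ = -11.5370° − -11.5350° = -0.0020°; Δλ = 135.2348° − 135.2320° = +0.0028°.
1° of latitude = 3600 × 30.87 = 111132 m.
ΔN = Δφ × 111132 = -222.3 m; ΔE = Δλ × 111132 × cos(-11.5350°) = +0.0028 × 111132 × 0.979803 = 304.9 m.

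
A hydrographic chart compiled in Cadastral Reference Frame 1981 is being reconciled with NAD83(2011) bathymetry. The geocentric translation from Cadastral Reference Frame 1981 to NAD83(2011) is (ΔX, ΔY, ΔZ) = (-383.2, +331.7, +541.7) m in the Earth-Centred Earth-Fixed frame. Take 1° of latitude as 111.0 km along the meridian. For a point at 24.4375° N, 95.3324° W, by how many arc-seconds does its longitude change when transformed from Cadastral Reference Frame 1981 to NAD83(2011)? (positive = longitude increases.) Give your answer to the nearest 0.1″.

Δλ = -14.7″

sin φ = 0.413700, cos φ = 0.910413, sin λ = -0.995672, cos λ = -0.092934.
East component: ΔE = −sin λ·ΔX + cos λ·ΔY = −(-0.995672)(-383.2) + (-0.092934)(331.7) = -412.37 m.
1° of latitude spans 111000 m; at latitude φ, 1° of longitude spans that × cos φ = 101055.9 m, so Δλ = -412.37 / 101055.9 × 3600 = -14.690″.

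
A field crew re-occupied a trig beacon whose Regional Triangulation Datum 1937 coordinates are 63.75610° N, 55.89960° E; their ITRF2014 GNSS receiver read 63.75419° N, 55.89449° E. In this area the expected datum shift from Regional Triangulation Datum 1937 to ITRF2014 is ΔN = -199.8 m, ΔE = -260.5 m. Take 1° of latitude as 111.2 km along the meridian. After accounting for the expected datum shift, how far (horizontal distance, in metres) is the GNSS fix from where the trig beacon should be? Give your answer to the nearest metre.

16 m

Observed coordinate differences: Δφ = -0.00191°, Δλ = -0.00511°.
Converting to metres (1° lat = 111200 m, cos φ = 0.442193): observed ΔN = -212.4 m, observed ΔE = -251.3 m.
Subtracting the expected shift leaves a residual of -212.4 − (-199.8) = -12.6 m north and -251.3 − (-260.5) = 9.2 m east.
Residual distance = √((-12.6)² + 9.2²) = 15.6 m.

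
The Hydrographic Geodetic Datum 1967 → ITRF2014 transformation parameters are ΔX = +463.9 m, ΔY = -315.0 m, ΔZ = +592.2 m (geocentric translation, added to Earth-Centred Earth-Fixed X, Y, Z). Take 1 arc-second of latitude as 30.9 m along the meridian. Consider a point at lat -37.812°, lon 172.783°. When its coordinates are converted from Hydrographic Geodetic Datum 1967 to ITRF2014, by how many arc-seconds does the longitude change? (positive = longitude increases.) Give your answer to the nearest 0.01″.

Δλ = 10.41″

sin φ = -0.613073, cos φ = 0.790027, sin λ = 0.125628, cos λ = -0.992077.
East component: ΔE = −sin λ·ΔX + cos λ·ΔY = −(0.125628)(463.9) + (-0.992077)(-315.0) = 254.23 m.
1° of latitude spans 3600 × 30.90 = 111240 m; at latitude φ, 1° of longitude spans that × cos φ = 87882.6 m, so Δλ = 254.23 / 87882.6 × 3600 = 10.414″.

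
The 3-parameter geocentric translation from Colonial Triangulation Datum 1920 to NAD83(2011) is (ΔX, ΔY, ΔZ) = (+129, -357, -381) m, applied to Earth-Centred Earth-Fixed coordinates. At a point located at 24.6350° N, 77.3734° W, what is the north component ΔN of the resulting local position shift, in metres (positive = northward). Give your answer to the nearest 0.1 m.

ΔN = -503.3 m

At φ = 24.6350°, λ = -77.3734°: sin φ = 0.416836, cos φ = 0.908982, sin λ = -0.975815, cos λ = 0.218596.
ΔN = −sin φ cos λ·ΔX − sin φ sin λ·ΔY + cos φ·ΔZ = −(0.416836)(0.218596)(129) − (0.416836)(-0.975815)(-357) + (0.908982)(-381) = -503.29 m.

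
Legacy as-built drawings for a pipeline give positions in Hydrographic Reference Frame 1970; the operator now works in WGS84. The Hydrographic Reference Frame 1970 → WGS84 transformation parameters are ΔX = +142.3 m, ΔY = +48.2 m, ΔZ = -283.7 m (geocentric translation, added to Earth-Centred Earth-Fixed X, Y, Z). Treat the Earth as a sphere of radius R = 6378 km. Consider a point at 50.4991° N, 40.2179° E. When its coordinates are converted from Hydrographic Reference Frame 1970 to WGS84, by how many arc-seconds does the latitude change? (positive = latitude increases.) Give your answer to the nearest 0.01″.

sin φ = 0.771615, cos φ = 0.636090, sin λ = 0.645696, cos λ = 0.763594.
North component: ΔN = −sin φ cos λ·ΔX − sin φ sin λ·ΔY + cos φ·ΔZ = −(0.771615)(0.763594)(142.3) − (0.771615)(0.645696)(48.2) + (0.636090)(-283.7) = -288.32 m.
1° of latitude spans πR/180 = 111317 m, so Δφ = -288.32 / 111317 × 3600 = -9.324″.

Δφ = -9.32″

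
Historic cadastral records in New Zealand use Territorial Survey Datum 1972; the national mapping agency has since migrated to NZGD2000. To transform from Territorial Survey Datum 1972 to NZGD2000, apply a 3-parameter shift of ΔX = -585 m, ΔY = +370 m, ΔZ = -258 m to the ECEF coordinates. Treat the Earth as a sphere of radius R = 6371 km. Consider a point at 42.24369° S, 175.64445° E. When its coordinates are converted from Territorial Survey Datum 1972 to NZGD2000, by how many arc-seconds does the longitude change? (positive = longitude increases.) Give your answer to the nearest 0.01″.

sin φ = -0.672285, cos φ = 0.740292, sin λ = 0.075945, cos λ = -0.997112.
East component: ΔE = −sin λ·ΔX + cos λ·ΔY = −(0.075945)(-585) + (-0.997112)(370) = -324.50 m.
1° of latitude spans πR/180 = 111195 m; at latitude φ, 1° of longitude spans that × cos φ = 82316.7 m, so Δλ = -324.50 / 82316.7 × 3600 = -14.192″.

Δλ = -14.19″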